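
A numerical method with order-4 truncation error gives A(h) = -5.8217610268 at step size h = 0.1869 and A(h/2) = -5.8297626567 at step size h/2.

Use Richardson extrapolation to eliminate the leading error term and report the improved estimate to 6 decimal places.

With r = 4 the leading error scales as h^4, so the weight is 2^4 = 16.
16×(-5.8297626567) − (-5.8217610268) = -87.4544414804
Divide by 2^4 − 1 = 15.
Extrapolated: (-87.4544414804) / 15 = -5.8302960987

-5.830296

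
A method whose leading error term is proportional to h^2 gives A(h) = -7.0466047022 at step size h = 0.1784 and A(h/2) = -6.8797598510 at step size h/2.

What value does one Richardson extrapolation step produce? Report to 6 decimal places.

-6.824145

r = 2, so 2^r = 4.
Difference of the inputs: -6.8797598510 − (-7.0466047022) = 0.1668448512
Divide by 2^2 − 1 = 3: 0.1668448512/3 = 0.0556149504
R = -6.8797598510 + 0.0556149504 = -6.8241449006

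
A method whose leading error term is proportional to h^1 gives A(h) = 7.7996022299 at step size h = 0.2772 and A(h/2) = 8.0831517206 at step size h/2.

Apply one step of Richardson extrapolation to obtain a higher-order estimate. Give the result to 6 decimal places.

r = 1, so 2^r = 2.
Top: 2(8.0831517206) − (7.7996022299) = 8.3667012113
Divide by 2^1 − 1 = 1.
So the Richardson estimate is 8.3667012113.
Gap between inputs: 2.835e-01; correction applied: +0.2835494907.

8.366701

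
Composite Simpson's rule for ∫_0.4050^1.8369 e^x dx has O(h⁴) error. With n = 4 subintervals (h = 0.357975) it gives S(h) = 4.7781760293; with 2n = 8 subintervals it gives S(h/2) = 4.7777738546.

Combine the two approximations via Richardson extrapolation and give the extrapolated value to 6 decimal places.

Order 4 gives 2^r = 16 and 2^r − 1 = 15.
Numerator 16 × A(h/2) − A(h) = 16 × 4.7777738546 − 4.7781760293 = 71.6662056443
Denominator 16 − 1 = 15.
(16 × 4.7777738546 − 4.7781760293)/(16 − 1) = 4.7777470430
Shift from A(h/2): −0.0000268116.

4.777747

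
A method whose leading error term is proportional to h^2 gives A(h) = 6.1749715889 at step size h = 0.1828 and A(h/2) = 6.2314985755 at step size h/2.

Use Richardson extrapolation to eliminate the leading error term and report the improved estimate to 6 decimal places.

The method has order 2: 2^2 = 4.
Top: 4(6.2314985755) − (6.1749715889) = 18.7510227131
18.7510227131 ÷ 3 = 6.2503409044

6.250341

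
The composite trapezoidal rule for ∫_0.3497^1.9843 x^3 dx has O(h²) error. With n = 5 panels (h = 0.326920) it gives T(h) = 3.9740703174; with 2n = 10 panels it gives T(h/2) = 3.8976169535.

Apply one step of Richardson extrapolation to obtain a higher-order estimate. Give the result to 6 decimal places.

r = 2, so 2^r = 4.
2^2×A(h/2) = 15.5904678140; minus A(h) gives 11.6163974966.
Denominator 4 − 1 = 3.
Extrapolated: 11.6163974966 / 3 = 3.8721324989

3.872132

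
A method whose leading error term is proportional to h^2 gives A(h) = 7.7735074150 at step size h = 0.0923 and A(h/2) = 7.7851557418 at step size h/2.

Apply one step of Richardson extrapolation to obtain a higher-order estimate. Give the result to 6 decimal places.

r = 2: numerator weight 4, denominator 3.
Numerator 4·A(h/2) − A(h) = 4·7.7851557418 − 7.7735074150 = 23.3671155522
R = 23.3671155522/3 = 7.7890385174

7.789039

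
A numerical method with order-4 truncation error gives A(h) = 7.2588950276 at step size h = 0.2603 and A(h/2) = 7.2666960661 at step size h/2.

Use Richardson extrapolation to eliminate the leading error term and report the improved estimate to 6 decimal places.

Leading term ∝ h^4; use weight 16 = 2^4.
16*7.2666960661 = 116.2671370576; 116.2671370576 − 7.2588950276 = 109.0082420300
(16*7.2666960661 − 7.2588950276)/(16 − 1) = 7.2672161353
Correction |R − A(h/2)| = 5.201e-04; gap |A(h/2) − A(h)| = 7.801e-03.

7.267216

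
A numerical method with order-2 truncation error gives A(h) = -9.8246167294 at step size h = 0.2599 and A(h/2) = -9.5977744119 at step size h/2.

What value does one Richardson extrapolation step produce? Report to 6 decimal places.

-9.522160

r = 2: numerator weight 4, denominator 3.
A(h/2) − A(h) = -9.5977744119 − (-9.8246167294) = 0.2268423175
Correction (A(h/2) − A(h))/(4 − 1) = 0.2268423175/3 = 0.0756141058
R = -9.5977744119 + 0.0756141058 = -9.5221603061
Gap between inputs: 2.268e-01; correction applied: +0.0756141058.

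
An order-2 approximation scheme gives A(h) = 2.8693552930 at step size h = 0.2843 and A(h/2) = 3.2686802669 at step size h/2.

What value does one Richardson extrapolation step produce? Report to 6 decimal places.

Leading term ∝ h^2; use weight 4 = 2^2.
Weighted: 13.0747210676 − 2.8693552930 = 10.2053657746
R = 10.2053657746/3 = 3.4017885915

3.401789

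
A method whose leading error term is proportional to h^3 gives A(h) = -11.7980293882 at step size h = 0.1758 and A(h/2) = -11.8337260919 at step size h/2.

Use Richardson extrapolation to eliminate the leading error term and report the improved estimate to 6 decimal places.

Order 3 gives 2^r = 8 and 2^r − 1 = 7.
Difference of the inputs: -11.8337260919 − (-11.7980293882) = -0.0356967037
Correction (A(h/2) − A(h))/(8 − 1) = (-0.0356967037)/7 = -0.0050995291
R = A(h/2) + (A(h/2) − A(h))/7 = -11.8337260919 − 0.0050995291 = -11.8388256210

-11.838826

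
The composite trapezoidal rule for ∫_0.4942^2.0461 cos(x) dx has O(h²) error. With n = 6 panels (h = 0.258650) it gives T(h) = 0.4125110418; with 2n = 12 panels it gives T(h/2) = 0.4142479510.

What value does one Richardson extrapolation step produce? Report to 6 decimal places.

0.414827

With r = 2 the leading error scales as h^2, so the weight is 2^2 = 4.
2^2 × A(h/2) = 1.6569918040; minus A(h) gives 1.2444807622.
Denominator 4 − 1 = 3.
1.2444807622 ÷ 3 = 0.4148269207
Shift from A(h/2): +0.0005789697.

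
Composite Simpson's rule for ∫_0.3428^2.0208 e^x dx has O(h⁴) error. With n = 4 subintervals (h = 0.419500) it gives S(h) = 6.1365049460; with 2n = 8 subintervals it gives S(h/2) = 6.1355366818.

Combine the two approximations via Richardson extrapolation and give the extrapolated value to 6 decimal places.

Order 4 gives 2^r = 16 and 2^r − 1 = 15.
16·6.1355366818 = 98.1685869088; subtract 6.1365049460 → 92.0320819628
Extrapolated: 92.0320819628 / 15 = 6.1354721309
Shift from A(h/2): −0.0000645509.

6.135472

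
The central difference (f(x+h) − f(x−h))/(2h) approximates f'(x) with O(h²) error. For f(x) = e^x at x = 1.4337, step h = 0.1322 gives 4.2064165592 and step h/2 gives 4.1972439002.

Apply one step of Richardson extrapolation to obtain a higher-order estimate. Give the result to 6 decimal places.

4.194186

The method has order 2: 2^2 = 4.
Difference of the inputs: 4.1972439002 − 4.2064165592 = -0.0091726590
Correction (A(h/2) − A(h))/(4 − 1) = (-0.0091726590)/3 = -0.0030575530
R = 4.1972439002 − 0.0030575530 = 4.1941863472
Correction |R − A(h/2)| = 3.058e-03; gap |A(h/2) − A(h)| = 9.173e-03.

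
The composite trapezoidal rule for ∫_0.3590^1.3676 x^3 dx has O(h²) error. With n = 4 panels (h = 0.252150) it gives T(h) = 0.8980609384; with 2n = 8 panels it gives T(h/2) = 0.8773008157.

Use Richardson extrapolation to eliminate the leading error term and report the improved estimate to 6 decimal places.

Leading term ∝ h^2; use weight 4 = 2^2.
4*0.8773008157 − 0.8980609384 = 2.6111423244
Extrapolated: 2.6111423244 / 3 = 0.8703807748

0.870381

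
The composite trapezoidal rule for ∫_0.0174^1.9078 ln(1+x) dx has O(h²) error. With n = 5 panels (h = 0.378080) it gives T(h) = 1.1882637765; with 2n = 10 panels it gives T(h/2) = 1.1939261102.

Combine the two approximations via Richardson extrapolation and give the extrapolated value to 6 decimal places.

r = 2, so 2^r = 4.
Weighted: 4.7757044408 − 1.1882637765 = 3.5874406643
Denominator 4 − 1 = 3.
So the Richardson estimate is 1.1958135548.

1.195814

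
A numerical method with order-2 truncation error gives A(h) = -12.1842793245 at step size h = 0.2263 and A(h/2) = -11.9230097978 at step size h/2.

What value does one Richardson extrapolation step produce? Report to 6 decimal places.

r = 2, so 2^r = 4.
4·(-11.9230097978) = -47.6920391912; subtract (-12.1842793245) → -35.5077598667
Extrapolated: (-35.5077598667) / 3 = -11.8359199556

-11.835920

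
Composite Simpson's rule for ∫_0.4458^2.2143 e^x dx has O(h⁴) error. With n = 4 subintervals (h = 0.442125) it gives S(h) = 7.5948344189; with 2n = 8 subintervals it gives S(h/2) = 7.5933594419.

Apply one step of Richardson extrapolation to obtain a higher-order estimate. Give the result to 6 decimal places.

With r = 4 the leading error scales as h^4, so the weight is 2^4 = 16.
Difference of the inputs: 7.5933594419 − 7.5948344189 = -0.0014749770
Correction (A(h/2) − A(h))/(16 − 1) = (-0.0014749770)/15 = -0.0000983318
R = A(h/2) + (A(h/2) − A(h))/15 = 7.5933594419 − 0.0000983318 = 7.5932611101

7.593261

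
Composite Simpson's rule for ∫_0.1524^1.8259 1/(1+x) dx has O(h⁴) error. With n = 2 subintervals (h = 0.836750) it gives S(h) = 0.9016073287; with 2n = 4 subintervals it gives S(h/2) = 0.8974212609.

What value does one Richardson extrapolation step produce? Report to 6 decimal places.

0.897142

r = 4: numerator weight 16, denominator 15.
Numerator 16×A(h/2) − A(h) = 16×0.8974212609 − 0.9016073287 = 13.4571328457
Extrapolated: 13.4571328457 / 15 = 0.8971421897
Shift from A(h/2): −0.0002790712.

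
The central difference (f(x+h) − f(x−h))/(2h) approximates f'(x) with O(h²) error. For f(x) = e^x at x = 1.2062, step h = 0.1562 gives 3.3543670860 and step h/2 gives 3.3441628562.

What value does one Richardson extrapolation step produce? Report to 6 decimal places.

3.340761

Method order is 2; weight 2^2 = 4.
2^2 × A(h/2) = 13.3766514248; minus A(h) gives 10.0222843388.
10.0222843388 ÷ 3 = 3.3407614463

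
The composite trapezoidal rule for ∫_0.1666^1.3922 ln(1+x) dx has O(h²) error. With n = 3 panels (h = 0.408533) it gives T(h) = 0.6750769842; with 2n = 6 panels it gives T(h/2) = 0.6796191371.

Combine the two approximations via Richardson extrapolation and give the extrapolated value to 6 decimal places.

r = 2: numerator weight 4, denominator 3.
4·0.6796191371 − 0.6750769842 = 2.0433995642
(4·0.6796191371 − 0.6750769842)/(4 − 1) = 0.6811331881
Correction |R − A(h/2)| = 1.514e-03; gap |A(h/2) − A(h)| = 4.542e-03.

0.681133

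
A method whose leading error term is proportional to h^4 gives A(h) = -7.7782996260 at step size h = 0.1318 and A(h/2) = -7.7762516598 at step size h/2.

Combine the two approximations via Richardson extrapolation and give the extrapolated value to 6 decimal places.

-7.776115

r = 4: numerator weight 16, denominator 15.
16·(-7.7762516598) = -124.4200265568; (-124.4200265568) − (-7.7782996260) = -116.6417269308
(-116.6417269308) ÷ 15 = -7.7761151287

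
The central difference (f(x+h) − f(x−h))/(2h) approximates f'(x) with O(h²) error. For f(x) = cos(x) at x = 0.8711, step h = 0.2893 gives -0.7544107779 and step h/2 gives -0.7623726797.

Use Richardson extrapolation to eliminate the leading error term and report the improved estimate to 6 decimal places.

Order 2 gives 2^r = 4 and 2^r − 1 = 3.
4×(-0.7623726797) = -3.0494907188; (-3.0494907188) − (-0.7544107779) = -2.2950799409
Extrapolated: (-2.2950799409) / 3 = -0.7650266470

-0.765027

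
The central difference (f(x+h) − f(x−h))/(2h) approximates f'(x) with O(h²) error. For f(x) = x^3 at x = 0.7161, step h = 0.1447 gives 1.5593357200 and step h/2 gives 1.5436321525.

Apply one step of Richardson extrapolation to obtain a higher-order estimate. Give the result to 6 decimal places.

Method order is 2; weight 2^2 = 4.
4×1.5436321525 = 6.1745286100; 6.1745286100 − 1.5593357200 = 4.6151928900
Denominator 4 − 1 = 3.
Extrapolated: 4.6151928900 / 3 = 1.5383976300
Shift from A(h/2): −0.0052345225.

1.538398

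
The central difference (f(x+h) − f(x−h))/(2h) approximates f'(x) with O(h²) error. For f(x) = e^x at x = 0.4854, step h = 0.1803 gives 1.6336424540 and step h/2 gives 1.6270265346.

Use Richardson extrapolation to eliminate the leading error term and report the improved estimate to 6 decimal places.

1.624821

Leading term ∝ h^2; use weight 4 = 2^2.
Top: 4(1.6270265346) − (1.6336424540) = 4.8744636844
R = 4.8744636844/3 = 1.6248212281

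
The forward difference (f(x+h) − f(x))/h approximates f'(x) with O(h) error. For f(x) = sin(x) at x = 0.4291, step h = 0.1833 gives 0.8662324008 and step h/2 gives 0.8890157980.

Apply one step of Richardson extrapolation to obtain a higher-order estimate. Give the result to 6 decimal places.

0.911799

The method has order 1: 2^1 = 2.
2*0.8890157980 = 1.7780315960; 1.7780315960 − 0.8662324008 = 0.9117991952
Divide by 2^1 − 1 = 1.
Result: 0.9117991952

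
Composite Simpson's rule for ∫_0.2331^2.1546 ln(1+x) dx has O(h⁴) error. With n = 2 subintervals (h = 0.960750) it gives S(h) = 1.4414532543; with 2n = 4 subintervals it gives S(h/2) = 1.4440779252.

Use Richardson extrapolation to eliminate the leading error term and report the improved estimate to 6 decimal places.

1.444253

Order 4 gives 2^r = 16 and 2^r − 1 = 15.
A(h/2) − A(h) = 1.4440779252 − 1.4414532543 = 0.0026246709
Divide by 2^4 − 1 = 15: 0.0026246709/15 = 0.0001749781
R = 1.4440779252 + 0.0001749781 = 1.4442529033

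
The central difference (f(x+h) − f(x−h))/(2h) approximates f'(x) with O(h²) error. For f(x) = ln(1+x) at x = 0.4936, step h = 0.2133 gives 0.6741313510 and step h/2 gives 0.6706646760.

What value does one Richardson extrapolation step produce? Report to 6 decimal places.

r = 2: numerator weight 4, denominator 3.
Top: 4(0.6706646760) − (0.6741313510) = 2.0085273530
Extrapolated: 2.0085273530 / 3 = 0.6695091177
Correction |R − A(h/2)| = 1.156e-03; gap |A(h/2) − A(h)| = 3.467e-03.

0.669509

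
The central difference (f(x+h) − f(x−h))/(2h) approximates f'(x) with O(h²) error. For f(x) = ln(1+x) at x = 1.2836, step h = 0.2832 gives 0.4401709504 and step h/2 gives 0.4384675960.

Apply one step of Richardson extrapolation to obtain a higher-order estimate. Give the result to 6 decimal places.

Method order is 2; weight 2^2 = 4.
Difference of the inputs: 0.4384675960 − 0.4401709504 = -0.0017033544
Correction (A(h/2) − A(h))/(4 − 1) = (-0.0017033544)/3 = -0.0005677848
R = 0.4384675960 − 0.0005677848 = 0.4378998112
Gap between inputs: 1.703e-03; correction applied: −0.0005677848.

0.437900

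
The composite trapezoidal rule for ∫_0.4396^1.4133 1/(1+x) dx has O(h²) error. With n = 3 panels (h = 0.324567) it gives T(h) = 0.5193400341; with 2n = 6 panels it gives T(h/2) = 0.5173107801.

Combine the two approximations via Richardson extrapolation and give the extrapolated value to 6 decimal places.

0.516634

Method order is 2; weight 2^2 = 4.
Numerator 4×A(h/2) − A(h) = 4×0.5173107801 − 0.5193400341 = 1.5499030863
R = 1.5499030863/3 = 0.5166343621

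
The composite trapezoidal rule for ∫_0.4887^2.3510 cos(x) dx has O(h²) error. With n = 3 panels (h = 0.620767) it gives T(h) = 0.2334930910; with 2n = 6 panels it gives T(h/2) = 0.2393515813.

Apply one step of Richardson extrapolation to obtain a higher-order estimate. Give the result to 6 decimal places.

Order 2 gives 2^r = 4 and 2^r − 1 = 3.
Difference of the inputs: 0.2393515813 − 0.2334930910 = 0.0058584903
Correction (A(h/2) − A(h))/(4 − 1) = 0.0058584903/3 = 0.0019528301
R = 0.2393515813 + 0.0019528301 = 0.2413044114

0.241304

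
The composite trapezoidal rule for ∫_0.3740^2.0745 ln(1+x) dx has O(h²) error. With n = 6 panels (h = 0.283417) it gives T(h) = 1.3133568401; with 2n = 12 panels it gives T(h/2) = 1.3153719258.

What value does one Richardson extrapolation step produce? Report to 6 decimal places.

Method order is 2; weight 2^2 = 4.
Top: 4(1.3153719258) − (1.3133568401) = 3.9481308631
Extrapolated: 3.9481308631 / 3 = 1.3160436210

1.316044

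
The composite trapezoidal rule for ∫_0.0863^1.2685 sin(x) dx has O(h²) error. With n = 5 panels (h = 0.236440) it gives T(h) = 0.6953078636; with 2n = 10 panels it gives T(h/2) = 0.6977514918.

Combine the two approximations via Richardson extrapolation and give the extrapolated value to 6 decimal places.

The method has order 2: 2^2 = 4.
2^2×A(h/2) = 2.7910059672; minus A(h) gives 2.0956981036.
R = 2.0956981036/3 = 0.6985660345
Shift from A(h/2): +0.0008145427.

0.698566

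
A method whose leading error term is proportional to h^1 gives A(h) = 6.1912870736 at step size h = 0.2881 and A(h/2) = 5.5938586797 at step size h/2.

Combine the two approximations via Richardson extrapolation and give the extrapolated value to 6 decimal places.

Method order is 1; weight 2^1 = 2.
2×5.5938586797 = 11.1877173594; 11.1877173594 − 6.1912870736 = 4.9964302858
Divide by 2^1 − 1 = 1.
So the Richardson estimate is 4.9964302858.

4.996430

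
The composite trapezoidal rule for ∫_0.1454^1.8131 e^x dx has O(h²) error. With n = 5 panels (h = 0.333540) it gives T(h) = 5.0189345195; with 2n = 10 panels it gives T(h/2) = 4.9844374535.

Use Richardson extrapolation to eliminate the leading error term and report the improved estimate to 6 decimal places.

4.972938

r = 2: numerator weight 4, denominator 3.
4 × 4.9844374535 = 19.9377498140; 19.9377498140 − 5.0189345195 = 14.9188152945
14.9188152945 ÷ 3 = 4.9729384315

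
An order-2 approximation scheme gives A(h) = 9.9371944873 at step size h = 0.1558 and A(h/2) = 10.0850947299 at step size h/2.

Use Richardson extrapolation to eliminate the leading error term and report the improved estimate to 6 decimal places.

10.134395

r = 2: numerator weight 4, denominator 3.
Weighted: 40.3403789196 − 9.9371944873 = 30.4031844323
Divide by 2^2 − 1 = 3.
(4×10.0850947299 − 9.9371944873)/(4 − 1) = 10.1343948108
Gap between inputs: 1.479e-01; correction applied: +0.0493000809.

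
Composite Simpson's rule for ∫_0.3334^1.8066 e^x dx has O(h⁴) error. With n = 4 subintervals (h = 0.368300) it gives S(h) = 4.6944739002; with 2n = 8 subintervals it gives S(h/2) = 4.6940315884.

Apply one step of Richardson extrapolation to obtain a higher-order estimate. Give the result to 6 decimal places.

4.694002

The method has order 4: 2^4 = 16.
Weighted: 75.1045054144 − 4.6944739002 = 70.4100315142
Divide by 2^4 − 1 = 15.
(16*4.6940315884 − 4.6944739002)/(16 − 1) = 4.6940021009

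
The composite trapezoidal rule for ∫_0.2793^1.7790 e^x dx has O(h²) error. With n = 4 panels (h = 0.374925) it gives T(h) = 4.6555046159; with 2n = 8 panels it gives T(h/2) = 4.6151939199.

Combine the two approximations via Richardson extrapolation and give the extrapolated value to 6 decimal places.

Leading term ∝ h^2; use weight 4 = 2^2.
Numerator 4×A(h/2) − A(h) = 4×4.6151939199 − 4.6555046159 = 13.8052710637
Denominator 4 − 1 = 3.
(4×4.6151939199 − 4.6555046159)/(4 − 1) = 4.6017570212
Shift from A(h/2): −0.0134368987.

4.601757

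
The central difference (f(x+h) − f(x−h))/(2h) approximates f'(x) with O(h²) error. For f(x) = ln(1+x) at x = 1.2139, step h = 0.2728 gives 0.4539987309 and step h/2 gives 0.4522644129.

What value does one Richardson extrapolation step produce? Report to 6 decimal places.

0.451686

Order 2 gives 2^r = 4 and 2^r − 1 = 3.
4·0.4522644129 − 0.4539987309 = 1.3550589207
1.3550589207 ÷ 3 = 0.4516863069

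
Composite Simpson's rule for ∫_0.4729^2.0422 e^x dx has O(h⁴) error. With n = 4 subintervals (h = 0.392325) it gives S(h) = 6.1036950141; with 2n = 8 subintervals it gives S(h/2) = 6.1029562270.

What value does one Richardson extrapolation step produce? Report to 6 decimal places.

6.102907

Leading term ∝ h^4; use weight 16 = 2^4.
Weighted: 97.6472996320 − 6.1036950141 = 91.5436046179
Denominator 16 − 1 = 15.
Result: 6.1029069745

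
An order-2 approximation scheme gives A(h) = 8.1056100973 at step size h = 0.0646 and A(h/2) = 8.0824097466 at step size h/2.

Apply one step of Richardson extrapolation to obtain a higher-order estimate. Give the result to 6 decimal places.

With r = 2 the leading error scales as h^2, so the weight is 2^2 = 4.
Numerator 4×A(h/2) − A(h) = 4×8.0824097466 − 8.1056100973 = 24.2240288891
Divide by 2^2 − 1 = 3.
Result: 8.0746762964

8.074676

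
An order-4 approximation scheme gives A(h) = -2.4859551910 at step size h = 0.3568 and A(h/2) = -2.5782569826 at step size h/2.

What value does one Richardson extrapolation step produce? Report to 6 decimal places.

-2.584410

r = 4, so 2^r = 16.
2^4×A(h/2) = -41.2521117216; minus A(h) gives -38.7661565306.
Extrapolated: (-38.7661565306) / 15 = -2.5844104354
Correction |R − A(h/2)| = 6.153e-03; gap |A(h/2) − A(h)| = 9.230e-02.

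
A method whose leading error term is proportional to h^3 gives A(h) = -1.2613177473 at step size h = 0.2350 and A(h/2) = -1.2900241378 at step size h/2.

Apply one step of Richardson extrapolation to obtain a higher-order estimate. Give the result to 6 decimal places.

The method has order 3: 2^3 = 8.
2^3*A(h/2) = -10.3201931024; minus A(h) gives -9.0588753551.
Divide by 2^3 − 1 = 7.
R = (-9.0588753551)/7 = -1.2941250507

-1.294125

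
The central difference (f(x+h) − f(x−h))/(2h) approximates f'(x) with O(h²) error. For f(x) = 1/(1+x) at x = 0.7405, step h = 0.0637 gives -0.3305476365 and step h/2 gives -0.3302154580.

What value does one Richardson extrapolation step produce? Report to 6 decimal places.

Error is O(h^2); halving h shrinks it by 2^2 = 4.
Weighted: (-1.3208618320) − (-0.3305476365) = -0.9903141955
Denominator 4 − 1 = 3.
Result: -0.3301047318
Gap between inputs: 3.322e-04; correction applied: +0.0001107262.

-0.330105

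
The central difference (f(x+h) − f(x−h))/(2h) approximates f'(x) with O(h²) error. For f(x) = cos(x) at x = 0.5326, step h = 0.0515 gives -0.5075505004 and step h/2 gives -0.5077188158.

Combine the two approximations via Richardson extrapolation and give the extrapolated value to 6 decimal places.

Error is O(h^2); halving h shrinks it by 2^2 = 4.
Difference of the inputs: -0.5077188158 − (-0.5075505004) = -0.0001683154
Correction (A(h/2) − A(h))/(4 − 1) = (-0.0001683154)/3 = -0.0000561051
R = -0.5077188158 − 0.0000561051 = -0.5077749209
Shift from A(h/2): −0.0000561051.

-0.507775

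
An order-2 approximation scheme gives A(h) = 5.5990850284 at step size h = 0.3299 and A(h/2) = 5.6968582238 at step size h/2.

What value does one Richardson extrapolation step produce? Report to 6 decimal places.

5.729449

Method order is 2; weight 2^2 = 4.
4 × 5.6968582238 − 5.5990850284 = 17.1883478668
Divide by 2^2 − 1 = 3.
Extrapolated: 17.1883478668 / 3 = 5.7294492889
Correction |R − A(h/2)| = 3.259e-02; gap |A(h/2) − A(h)| = 9.777e-02.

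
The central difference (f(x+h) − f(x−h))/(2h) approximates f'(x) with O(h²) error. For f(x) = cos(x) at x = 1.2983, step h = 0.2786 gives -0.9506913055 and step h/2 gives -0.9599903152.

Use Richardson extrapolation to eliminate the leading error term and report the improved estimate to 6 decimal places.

-0.963090

Order 2 gives 2^r = 4 and 2^r − 1 = 3.
4·(-0.9599903152) = -3.8399612608; subtract (-0.9506913055) → -2.8892699553
(4·(-0.9599903152) − (-0.9506913055))/(4 − 1) = -0.9630899851
Gap between inputs: 9.299e-03; correction applied: −0.0030996699.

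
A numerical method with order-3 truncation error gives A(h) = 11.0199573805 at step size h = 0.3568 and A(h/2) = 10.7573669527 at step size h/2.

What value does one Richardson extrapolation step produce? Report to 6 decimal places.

Method order is 3; weight 2^3 = 8.
8*10.7573669527 − 11.0199573805 = 75.0389782411
(8*10.7573669527 − 11.0199573805)/(8 − 1) = 10.7198540344
Correction |R − A(h/2)| = 3.751e-02; gap |A(h/2) − A(h)| = 2.626e-01.

10.719854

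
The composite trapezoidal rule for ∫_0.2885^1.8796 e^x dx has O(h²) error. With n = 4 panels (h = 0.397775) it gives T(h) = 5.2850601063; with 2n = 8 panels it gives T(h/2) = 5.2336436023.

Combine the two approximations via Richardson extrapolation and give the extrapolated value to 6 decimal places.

5.216505

Leading term ∝ h^2; use weight 4 = 2^2.
Weighted: 20.9345744092 − 5.2850601063 = 15.6495143029
(4 × 5.2336436023 − 5.2850601063)/(4 − 1) = 5.2165047676
Correction |R − A(h/2)| = 1.714e-02; gap |A(h/2) − A(h)| = 5.142e-02.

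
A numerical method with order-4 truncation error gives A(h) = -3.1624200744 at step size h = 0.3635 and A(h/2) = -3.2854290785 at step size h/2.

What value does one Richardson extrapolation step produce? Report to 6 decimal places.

-3.293630

Method order is 4; weight 2^4 = 16.
Difference of the inputs: -3.2854290785 − (-3.1624200744) = -0.1230090041
Correction (A(h/2) − A(h))/(16 − 1) = (-0.1230090041)/15 = -0.0082006003
R = -3.2854290785 − 0.0082006003 = -3.2936296788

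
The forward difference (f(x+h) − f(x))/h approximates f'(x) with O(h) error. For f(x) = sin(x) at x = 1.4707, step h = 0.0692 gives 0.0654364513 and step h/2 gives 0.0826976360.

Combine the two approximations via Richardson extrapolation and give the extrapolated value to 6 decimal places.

0.099959

Error is O(h^1); halving h shrinks it by 2^1 = 2.
Top: 2(0.0826976360) − (0.0654364513) = 0.0999588207
(2*0.0826976360 − 0.0654364513)/(2 − 1) = 0.0999588207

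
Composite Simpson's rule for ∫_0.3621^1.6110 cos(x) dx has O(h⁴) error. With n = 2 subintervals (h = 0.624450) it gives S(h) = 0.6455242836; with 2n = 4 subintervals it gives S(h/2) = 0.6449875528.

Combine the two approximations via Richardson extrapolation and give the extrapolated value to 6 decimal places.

0.644952

The method has order 4: 2^4 = 16.
Top: 16(0.6449875528) − (0.6455242836) = 9.6742765612
Divide by 2^4 − 1 = 15.
9.6742765612 ÷ 15 = 0.6449517707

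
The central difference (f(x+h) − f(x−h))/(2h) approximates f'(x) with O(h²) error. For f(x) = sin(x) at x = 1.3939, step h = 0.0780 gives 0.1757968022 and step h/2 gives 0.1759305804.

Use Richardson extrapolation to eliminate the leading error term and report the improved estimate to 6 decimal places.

0.175975

Order 2 gives 2^r = 4 and 2^r − 1 = 3.
4*0.1759305804 = 0.7037223216; 0.7037223216 − 0.1757968022 = 0.5279255194
R = 0.5279255194/3 = 0.1759751731
Gap between inputs: 1.338e-04; correction applied: +0.0000445927.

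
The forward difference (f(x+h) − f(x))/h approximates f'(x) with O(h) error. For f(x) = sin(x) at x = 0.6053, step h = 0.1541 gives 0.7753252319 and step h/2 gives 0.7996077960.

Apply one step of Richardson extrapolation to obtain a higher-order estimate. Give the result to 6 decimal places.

Method order is 1; weight 2^1 = 2.
Top: 2(0.7996077960) − (0.7753252319) = 0.8238903601
Divide by 2^1 − 1 = 1.
Result: 0.8238903601
Gap between inputs: 2.428e-02; correction applied: +0.0242825641.

0.823890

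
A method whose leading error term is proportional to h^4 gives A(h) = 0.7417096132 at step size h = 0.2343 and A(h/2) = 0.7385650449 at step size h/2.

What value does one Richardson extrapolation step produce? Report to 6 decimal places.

0.738355

Method order is 4; weight 2^4 = 16.
16 × 0.7385650449 − 0.7417096132 = 11.0753311052
(16 × 0.7385650449 − 0.7417096132)/(16 − 1) = 0.7383554070
Gap between inputs: 3.145e-03; correction applied: −0.0002096379.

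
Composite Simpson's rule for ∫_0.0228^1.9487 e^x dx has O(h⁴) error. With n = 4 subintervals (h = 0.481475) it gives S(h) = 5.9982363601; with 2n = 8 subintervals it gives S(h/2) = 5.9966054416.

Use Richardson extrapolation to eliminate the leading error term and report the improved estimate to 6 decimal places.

5.996497

Leading term ∝ h^4; use weight 16 = 2^4.
Top: 16(5.9966054416) − (5.9982363601) = 89.9474507055
Denominator 16 − 1 = 15.
Extrapolated: 89.9474507055 / 15 = 5.9964967137
Gap between inputs: 1.631e-03; correction applied: −0.0001087279.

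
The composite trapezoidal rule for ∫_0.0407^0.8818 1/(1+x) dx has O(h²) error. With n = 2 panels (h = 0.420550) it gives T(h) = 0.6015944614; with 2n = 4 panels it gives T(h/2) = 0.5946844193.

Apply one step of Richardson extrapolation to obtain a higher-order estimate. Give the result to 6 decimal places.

Leading term ∝ h^2; use weight 4 = 2^2.
4 × 0.5946844193 = 2.3787376772; subtract 0.6015944614 → 1.7771432158
Denominator 4 − 1 = 3.
So the Richardson estimate is 0.5923810719.

0.592381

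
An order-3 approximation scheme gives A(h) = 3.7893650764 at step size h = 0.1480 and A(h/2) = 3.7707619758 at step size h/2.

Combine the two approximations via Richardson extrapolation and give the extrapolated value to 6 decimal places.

r = 3, so 2^r = 8.
Numerator 8*A(h/2) − A(h) = 8*3.7707619758 − 3.7893650764 = 26.3767307300
Divide by 2^3 − 1 = 7.
R = 26.3767307300/7 = 3.7681043900
Correction |R − A(h/2)| = 2.658e-03; gap |A(h/2) − A(h)| = 1.860e-02.

3.768104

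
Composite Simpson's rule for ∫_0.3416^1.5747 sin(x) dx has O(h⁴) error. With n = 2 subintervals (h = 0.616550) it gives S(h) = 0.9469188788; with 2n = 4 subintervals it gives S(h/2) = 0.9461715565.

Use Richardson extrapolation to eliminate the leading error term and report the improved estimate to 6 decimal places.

0.946122

Method order is 4; weight 2^4 = 16.
2^4×A(h/2) = 15.1387449040; minus A(h) gives 14.1918260252.
Extrapolated: 14.1918260252 / 15 = 0.9461217350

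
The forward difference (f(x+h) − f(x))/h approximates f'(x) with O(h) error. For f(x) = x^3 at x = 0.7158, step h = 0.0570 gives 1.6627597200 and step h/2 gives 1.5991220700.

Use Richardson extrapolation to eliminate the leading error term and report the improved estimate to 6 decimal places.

1.535484

r = 1, so 2^r = 2.
Difference of the inputs: 1.5991220700 − 1.6627597200 = -0.0636376500
Divide by 2^1 − 1 = 1: (-0.0636376500)/1 = -0.0636376500
R = A(h/2) + (A(h/2) − A(h))/1 = 1.5991220700 − 0.0636376500 = 1.5354844200
Gap between inputs: 6.364e-02; correction applied: −0.0636376500.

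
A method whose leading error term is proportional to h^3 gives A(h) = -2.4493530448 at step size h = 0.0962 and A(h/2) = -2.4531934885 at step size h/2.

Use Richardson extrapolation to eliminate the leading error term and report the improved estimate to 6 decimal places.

-2.453742

Error is O(h^3); halving h shrinks it by 2^3 = 8.
Weighted: (-19.6255479080) − (-2.4493530448) = -17.1761948632
(-17.1761948632) ÷ 7 = -2.4537421233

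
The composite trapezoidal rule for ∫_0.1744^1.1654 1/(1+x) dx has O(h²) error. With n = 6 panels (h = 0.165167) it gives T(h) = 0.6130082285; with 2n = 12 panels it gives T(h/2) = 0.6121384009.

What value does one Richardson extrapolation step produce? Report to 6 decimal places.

0.611848

Error is O(h^2); halving h shrinks it by 2^2 = 4.
Numerator 4×A(h/2) − A(h) = 4×0.6121384009 − 0.6130082285 = 1.8355453751
1.8355453751 ÷ 3 = 0.6118484584
Gap between inputs: 8.698e-04; correction applied: −0.0002899425.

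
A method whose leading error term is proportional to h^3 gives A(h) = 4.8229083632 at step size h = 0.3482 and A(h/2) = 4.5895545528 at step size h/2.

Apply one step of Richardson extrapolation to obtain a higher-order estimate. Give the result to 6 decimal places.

Method order is 3; weight 2^3 = 8.
8·4.5895545528 = 36.7164364224; subtract 4.8229083632 → 31.8935280592
Divide by 2^3 − 1 = 7.
(8·4.5895545528 − 4.8229083632)/(8 − 1) = 4.5562182942

4.556218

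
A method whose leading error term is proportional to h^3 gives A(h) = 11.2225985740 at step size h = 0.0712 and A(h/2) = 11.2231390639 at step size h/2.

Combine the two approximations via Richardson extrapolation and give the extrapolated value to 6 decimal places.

11.223216

Leading term ∝ h^3; use weight 8 = 2^3.
Difference of the inputs: 11.2231390639 − 11.2225985740 = 0.0005404899
Divide by 2^3 − 1 = 7: 0.0005404899/7 = 0.0000772128
R = A(h/2) + (A(h/2) − A(h))/7 = 11.2231390639 + 0.0000772128 = 11.2232162767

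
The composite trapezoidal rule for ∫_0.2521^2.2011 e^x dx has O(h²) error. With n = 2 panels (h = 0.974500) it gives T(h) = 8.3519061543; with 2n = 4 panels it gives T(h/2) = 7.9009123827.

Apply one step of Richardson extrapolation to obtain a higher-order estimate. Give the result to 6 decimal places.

r = 2: numerator weight 4, denominator 3.
2^2·A(h/2) = 31.6036495308; minus A(h) gives 23.2517433765.
23.2517433765 ÷ 3 = 7.7505811255
Shift from A(h/2): −0.1503312572.

7.750581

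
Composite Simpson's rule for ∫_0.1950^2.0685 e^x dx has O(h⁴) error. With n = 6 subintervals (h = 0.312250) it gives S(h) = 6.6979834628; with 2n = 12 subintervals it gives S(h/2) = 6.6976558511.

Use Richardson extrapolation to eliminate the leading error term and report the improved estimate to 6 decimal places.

6.697634

Leading term ∝ h^4; use weight 16 = 2^4.
Top: 16(6.6976558511) − (6.6979834628) = 100.4645101548
R = 100.4645101548/15 = 6.6976340103
Correction |R − A(h/2)| = 2.184e-05; gap |A(h/2) − A(h)| = 3.276e-04.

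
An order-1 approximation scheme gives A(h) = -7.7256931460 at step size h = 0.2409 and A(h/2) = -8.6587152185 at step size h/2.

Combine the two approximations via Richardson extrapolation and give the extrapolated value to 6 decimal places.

-9.591737

With r = 1 the leading error scales as h^1, so the weight is 2^1 = 2.
2^1×A(h/2) = -17.3174304370; minus A(h) gives -9.5917372910.
(-9.5917372910) ÷ 1 = -9.5917372910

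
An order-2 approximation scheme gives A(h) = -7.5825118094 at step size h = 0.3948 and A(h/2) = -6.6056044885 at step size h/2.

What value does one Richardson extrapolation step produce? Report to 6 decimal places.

-6.279969

r = 2: numerator weight 4, denominator 3.
4 × (-6.6056044885) − (-7.5825118094) = -18.8399061446
Denominator 4 − 1 = 3.
(-18.8399061446) ÷ 3 = -6.2799687149
Gap between inputs: 9.769e-01; correction applied: +0.3256357736.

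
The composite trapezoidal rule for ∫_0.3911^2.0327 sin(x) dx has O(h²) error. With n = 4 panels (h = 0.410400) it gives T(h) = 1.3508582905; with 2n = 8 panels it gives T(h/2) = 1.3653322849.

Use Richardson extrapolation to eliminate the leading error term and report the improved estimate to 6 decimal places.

1.370157

r = 2: numerator weight 4, denominator 3.
A(h/2) − A(h) = 1.3653322849 − 1.3508582905 = 0.0144739944
Correction (A(h/2) − A(h))/(4 − 1) = 0.0144739944/3 = 0.0048246648
R = 1.3653322849 + 0.0048246648 = 1.3701569497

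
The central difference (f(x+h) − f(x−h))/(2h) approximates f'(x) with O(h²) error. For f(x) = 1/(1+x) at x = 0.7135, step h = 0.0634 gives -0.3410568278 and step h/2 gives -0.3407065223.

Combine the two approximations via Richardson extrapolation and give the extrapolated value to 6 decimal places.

-0.340590

Method order is 2; weight 2^2 = 4.
Weighted: (-1.3628260892) − (-0.3410568278) = -1.0217692614
(4*(-0.3407065223) − (-0.3410568278))/(4 − 1) = -0.3405897538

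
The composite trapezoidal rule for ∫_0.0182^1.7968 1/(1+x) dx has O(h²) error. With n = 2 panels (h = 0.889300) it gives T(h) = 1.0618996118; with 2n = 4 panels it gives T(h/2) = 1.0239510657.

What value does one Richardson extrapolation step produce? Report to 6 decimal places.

The method has order 2: 2^2 = 4.
4*1.0239510657 = 4.0958042628; 4.0958042628 − 1.0618996118 = 3.0339046510
Divide by 2^2 − 1 = 3.
So the Richardson estimate is 1.0113015503.
Correction |R − A(h/2)| = 1.265e-02; gap |A(h/2) − A(h)| = 3.795e-02.

1.011302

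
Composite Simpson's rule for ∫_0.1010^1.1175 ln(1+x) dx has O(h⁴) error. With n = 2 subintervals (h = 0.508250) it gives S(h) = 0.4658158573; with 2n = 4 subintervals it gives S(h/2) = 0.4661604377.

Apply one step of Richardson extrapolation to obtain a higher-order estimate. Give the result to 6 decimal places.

With r = 4 the leading error scales as h^4, so the weight is 2^4 = 16.
Top: 16(0.4661604377) − (0.4658158573) = 6.9927511459
Divide by 2^4 − 1 = 15.
(16*0.4661604377 − 0.4658158573)/(16 − 1) = 0.4661834097
Shift from A(h/2): +0.0000229720.

0.466183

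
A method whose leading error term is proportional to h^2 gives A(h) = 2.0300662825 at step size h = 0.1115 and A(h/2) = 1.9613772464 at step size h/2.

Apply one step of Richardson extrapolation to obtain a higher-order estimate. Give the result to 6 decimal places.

r = 2, so 2^r = 4.
4 × 1.9613772464 = 7.8455089856; 7.8455089856 − 2.0300662825 = 5.8154427031
Denominator 4 − 1 = 3.
(4 × 1.9613772464 − 2.0300662825)/(4 − 1) = 1.9384809010
Shift from A(h/2): −0.0228963454.

1.938481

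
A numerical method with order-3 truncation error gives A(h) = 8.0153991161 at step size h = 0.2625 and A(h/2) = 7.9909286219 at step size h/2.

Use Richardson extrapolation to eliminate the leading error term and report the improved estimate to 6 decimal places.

With r = 3 the leading error scales as h^3, so the weight is 2^3 = 8.
2^3*A(h/2) = 63.9274289752; minus A(h) gives 55.9120298591.
R = 55.9120298591/7 = 7.9874328370
Gap between inputs: 2.447e-02; correction applied: −0.0034957849.

7.987433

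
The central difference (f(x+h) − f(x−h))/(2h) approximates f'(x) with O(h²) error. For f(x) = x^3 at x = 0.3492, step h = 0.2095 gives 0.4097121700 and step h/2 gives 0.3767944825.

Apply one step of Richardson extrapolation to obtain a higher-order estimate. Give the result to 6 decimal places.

0.365822

Method order is 2; weight 2^2 = 4.
Weighted: 1.5071779300 − 0.4097121700 = 1.0974657600
Extrapolated: 1.0974657600 / 3 = 0.3658219200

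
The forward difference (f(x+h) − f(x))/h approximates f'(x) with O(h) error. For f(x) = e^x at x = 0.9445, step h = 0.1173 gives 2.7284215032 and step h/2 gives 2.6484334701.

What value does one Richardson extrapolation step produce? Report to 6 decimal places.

2.568445

Method order is 1; weight 2^1 = 2.
2*2.6484334701 − 2.7284215032 = 2.5684454370
Divide by 2^1 − 1 = 1.
So the Richardson estimate is 2.5684454370.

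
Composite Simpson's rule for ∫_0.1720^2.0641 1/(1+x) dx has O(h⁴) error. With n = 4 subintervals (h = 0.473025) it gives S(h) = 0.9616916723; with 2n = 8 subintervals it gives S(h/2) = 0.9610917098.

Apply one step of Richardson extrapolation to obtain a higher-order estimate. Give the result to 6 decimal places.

The method has order 4: 2^4 = 16.
Numerator 16·A(h/2) − A(h) = 16·0.9610917098 − 0.9616916723 = 14.4157756845
(16·0.9610917098 − 0.9616916723)/(16 − 1) = 0.9610517123
Gap between inputs: 6.000e-04; correction applied: −0.0000399975.

0.961052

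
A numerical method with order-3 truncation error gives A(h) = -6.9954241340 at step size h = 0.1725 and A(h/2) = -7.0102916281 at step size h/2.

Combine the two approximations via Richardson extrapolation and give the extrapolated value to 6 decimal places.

-7.012416

r = 3, so 2^r = 8.
8*(-7.0102916281) = -56.0823330248; (-56.0823330248) − (-6.9954241340) = -49.0869088908
Extrapolated: (-49.0869088908) / 7 = -7.0124155558
Shift from A(h/2): −0.0021239277.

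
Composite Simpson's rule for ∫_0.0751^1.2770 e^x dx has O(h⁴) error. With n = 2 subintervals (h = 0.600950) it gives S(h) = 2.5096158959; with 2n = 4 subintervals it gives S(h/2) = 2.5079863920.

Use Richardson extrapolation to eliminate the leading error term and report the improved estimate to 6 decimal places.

The method has order 4: 2^4 = 16.
Top: 16(2.5079863920) − (2.5096158959) = 37.6181663761
37.6181663761 ÷ 15 = 2.5078777584
Correction |R − A(h/2)| = 1.086e-04; gap |A(h/2) − A(h)| = 1.630e-03.

2.507878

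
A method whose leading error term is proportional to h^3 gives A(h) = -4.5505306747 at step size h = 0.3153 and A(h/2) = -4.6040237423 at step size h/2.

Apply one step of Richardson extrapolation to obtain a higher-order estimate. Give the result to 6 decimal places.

The method has order 3: 2^3 = 8.
Difference of the inputs: -4.6040237423 − (-4.5505306747) = -0.0534930676
Correction (A(h/2) − A(h))/(8 − 1) = (-0.0534930676)/7 = -0.0076418668
R = A(h/2) + (A(h/2) − A(h))/7 = -4.6040237423 − 0.0076418668 = -4.6116656091

-4.611666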